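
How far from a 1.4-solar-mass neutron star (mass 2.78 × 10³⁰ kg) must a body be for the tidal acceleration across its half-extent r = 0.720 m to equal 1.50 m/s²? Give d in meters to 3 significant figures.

2GMr/d³ = a_tidal  ⇒  d = (2GMr / a_tidal)^(1/3)
d = (2 × 6.674×10⁻¹¹ × (2.78 × 10³⁰) × (0.720) / (1.50))^(1/3)
  = 5.63 × 10⁶ m

5.63 × 10⁶ m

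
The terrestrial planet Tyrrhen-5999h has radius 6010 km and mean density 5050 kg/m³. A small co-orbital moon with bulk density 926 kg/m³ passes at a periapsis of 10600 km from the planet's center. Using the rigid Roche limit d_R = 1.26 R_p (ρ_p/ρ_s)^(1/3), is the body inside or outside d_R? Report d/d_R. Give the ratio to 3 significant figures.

d_R = 1.26 × (6010 km) × (5050/926)^(1/3) = 13330 km
d/d_R = (10600) / (13330) = 0.795
Since d/d_R < 1, the body is inside the Roche limit.

inside; d/d_R ≈ 0.795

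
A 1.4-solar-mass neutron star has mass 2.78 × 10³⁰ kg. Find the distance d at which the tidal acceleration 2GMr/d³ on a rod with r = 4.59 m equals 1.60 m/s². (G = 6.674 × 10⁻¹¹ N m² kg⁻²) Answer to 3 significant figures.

2GMr/d³ = a_tidal  ⇒  d = (2GMr / a_tidal)^(1/3)
d = (2 × 6.674×10⁻¹¹ × (2.78 × 10³⁰) × (4.59) / (1.60))^(1/3)
  = 1.02 × 10⁷ m

1.02 × 10⁷ m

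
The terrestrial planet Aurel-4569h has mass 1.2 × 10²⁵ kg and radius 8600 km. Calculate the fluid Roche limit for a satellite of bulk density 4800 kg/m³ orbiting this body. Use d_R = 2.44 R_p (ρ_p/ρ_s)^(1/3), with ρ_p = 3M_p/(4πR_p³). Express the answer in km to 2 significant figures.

21000 km

ρ_p = 3M_p/(4πR_p³) = 3 × (1.2 × 10²⁵) / (4π × (8.6 × 10⁶ m)³) = 4500 kg/m³
d_R = 2.44 × 8600 km × (4500/4800)^(1/3)
    = 21000 km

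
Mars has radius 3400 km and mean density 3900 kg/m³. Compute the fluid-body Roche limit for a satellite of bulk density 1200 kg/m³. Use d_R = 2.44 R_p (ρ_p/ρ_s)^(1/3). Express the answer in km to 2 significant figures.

12000 km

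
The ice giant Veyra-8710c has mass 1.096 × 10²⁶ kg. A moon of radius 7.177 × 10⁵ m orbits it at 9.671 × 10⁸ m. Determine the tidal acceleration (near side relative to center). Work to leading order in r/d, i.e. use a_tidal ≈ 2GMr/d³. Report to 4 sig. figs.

a_tidal = 2GMr/d³
        = 2 × (6.674 × 10⁻¹¹) × (1.096 × 10²⁶) × (7.177 × 10⁵) / (9.671 × 10⁸)³
        = 1.161 × 10⁻⁵ m/s²

1.161 × 10⁻⁵ m/s²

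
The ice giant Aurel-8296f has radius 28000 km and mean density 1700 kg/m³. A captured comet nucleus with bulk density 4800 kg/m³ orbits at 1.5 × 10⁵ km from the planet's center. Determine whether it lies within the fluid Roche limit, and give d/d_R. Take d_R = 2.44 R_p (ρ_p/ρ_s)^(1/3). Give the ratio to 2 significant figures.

outside; d/d_R ≈ 3.1

d_R = 2.44 × (28000 km) × (1700/4800)^(1/3) = 48340 km
d/d_R = (1.5 × 10⁵) / (48340) = 3.1
Since d/d_R > 1, the body is outside the Roche limit.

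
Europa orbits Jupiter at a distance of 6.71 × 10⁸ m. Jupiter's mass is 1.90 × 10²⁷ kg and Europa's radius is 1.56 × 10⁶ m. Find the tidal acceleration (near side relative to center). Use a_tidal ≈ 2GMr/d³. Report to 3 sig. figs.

1.31 × 10⁻³ m/s²

Differencing GM/(d−r)² and GM/d² to first order in r/d gives 2GMr/d³.
Δg = 2GMr/d³
   = 2 × (6.674 × 10⁻¹¹) × (1.90 × 10²⁷) × (1.56 × 10⁶) / (6.71 × 10⁸)³
   = 1.31 × 10⁻³ m/s²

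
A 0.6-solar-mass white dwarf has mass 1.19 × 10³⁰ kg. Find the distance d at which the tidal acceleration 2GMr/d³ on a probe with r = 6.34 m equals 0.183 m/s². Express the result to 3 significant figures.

2GMr/d³ = a_tidal  ⇒  d = (2GMr / a_tidal)^(1/3)
d = (2 × 6.674×10⁻¹¹ × (1.19 × 10³⁰) × (6.34) / (0.183))^(1/3)
  = 1.77 × 10⁷ m

1.77 × 10⁷ m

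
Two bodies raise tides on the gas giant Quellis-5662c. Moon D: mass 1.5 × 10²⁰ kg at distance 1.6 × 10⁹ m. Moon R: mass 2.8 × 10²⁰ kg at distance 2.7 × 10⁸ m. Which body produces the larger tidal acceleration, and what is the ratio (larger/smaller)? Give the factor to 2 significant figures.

Moon R, by a factor of ≈ 390

Tidal acceleration ∝ M/d³, so compare M/d³ for each.
Moon D: (1.5 × 10²⁰) / (1.6 × 10⁹)³ = 3.662 × 10⁻⁸
Moon R: (2.8 × 10²⁰) / (2.7 × 10⁸)³ = 1.423 × 10⁻⁵
Ratio (larger/smaller) = 390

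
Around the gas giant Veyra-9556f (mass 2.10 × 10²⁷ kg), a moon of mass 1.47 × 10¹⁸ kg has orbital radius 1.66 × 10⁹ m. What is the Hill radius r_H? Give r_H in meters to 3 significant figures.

1.02 × 10⁶ m

r_H ≈ a (m/3M)^(1/3)
    = (1.66 × 10⁹) × (1.47 × 10¹⁸ / (3 × 2.10 × 10²⁷))^(1/3)
    = 1.02 × 10⁶ m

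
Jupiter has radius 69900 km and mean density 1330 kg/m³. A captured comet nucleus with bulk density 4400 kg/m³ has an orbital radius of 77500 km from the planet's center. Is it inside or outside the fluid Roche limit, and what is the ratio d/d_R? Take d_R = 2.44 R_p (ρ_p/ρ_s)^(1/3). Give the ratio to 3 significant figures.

d_R = 2.44 × (69900 km) × (1330/4400)^(1/3) = 1.145 × 10⁵ km
d/d_R = (77500) / (1.145 × 10⁵) = 0.677
Since d/d_R < 1, the body is inside the Roche limit.

inside; d/d_R ≈ 0.677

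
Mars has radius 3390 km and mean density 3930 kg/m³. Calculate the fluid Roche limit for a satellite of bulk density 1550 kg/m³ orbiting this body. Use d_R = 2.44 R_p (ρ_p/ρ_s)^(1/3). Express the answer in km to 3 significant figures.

11300 km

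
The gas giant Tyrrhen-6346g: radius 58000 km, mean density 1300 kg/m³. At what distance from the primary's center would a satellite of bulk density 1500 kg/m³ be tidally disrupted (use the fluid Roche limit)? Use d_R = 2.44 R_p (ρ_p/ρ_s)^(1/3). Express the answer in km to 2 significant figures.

1.3 × 10⁵ km

d_R = 2.44 × 58000 km × (1300/1500)^(1/3)
    = 1.3 × 10⁵ km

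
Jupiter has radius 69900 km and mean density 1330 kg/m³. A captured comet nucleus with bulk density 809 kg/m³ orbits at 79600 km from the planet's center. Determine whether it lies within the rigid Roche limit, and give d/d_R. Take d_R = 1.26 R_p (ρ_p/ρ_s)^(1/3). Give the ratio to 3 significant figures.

inside; d/d_R ≈ 0.766

d_R = 1.26 × (69900 km) × (1330/809)^(1/3) = 1.039 × 10⁵ km
d/d_R = (79600) / (1.039 × 10⁵) = 0.766
Since d/d_R < 1, the body is inside the Roche limit.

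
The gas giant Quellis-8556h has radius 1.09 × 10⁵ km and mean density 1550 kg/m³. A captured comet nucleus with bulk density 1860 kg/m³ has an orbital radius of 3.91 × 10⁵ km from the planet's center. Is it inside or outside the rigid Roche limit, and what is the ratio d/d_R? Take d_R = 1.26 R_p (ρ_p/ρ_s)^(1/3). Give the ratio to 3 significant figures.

outside; d/d_R ≈ 3.03

d_R = 1.26 × (1.09 × 10⁵ km) × (1550/1860)^(1/3) = 1.292 × 10⁵ km
d/d_R = (3.91 × 10⁵) / (1.292 × 10⁵) = 3.03
Since d/d_R > 1, the body is outside the Roche limit.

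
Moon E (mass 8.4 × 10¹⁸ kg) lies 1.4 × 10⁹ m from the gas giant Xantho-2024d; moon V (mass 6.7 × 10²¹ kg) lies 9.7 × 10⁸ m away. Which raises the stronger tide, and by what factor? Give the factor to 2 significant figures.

The tide-raising term goes as M/d³ (the gradient of a 1/d² field).
Moon E: (8.4 × 10¹⁸) / (1.4 × 10⁹)³ = 3.061 × 10⁻⁹
Moon V: (6.7 × 10²¹) / (9.7 × 10⁸)³ = 7.341 × 10⁻⁶
Ratio (larger/smaller) = 2400

Moon V, by a factor of ≈ 2400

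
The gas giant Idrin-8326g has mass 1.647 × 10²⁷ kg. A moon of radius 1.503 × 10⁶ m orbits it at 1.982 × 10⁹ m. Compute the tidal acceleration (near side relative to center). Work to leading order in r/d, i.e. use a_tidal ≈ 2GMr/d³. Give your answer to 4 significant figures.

4.244 × 10⁻⁵ m/s²

a_tidal = 2GMr/d³
        = 2 × (6.674 × 10⁻¹¹) × (1.647 × 10²⁷) × (1.503 × 10⁶) / (1.982 × 10⁹)³
        = 4.244 × 10⁻⁵ m/s²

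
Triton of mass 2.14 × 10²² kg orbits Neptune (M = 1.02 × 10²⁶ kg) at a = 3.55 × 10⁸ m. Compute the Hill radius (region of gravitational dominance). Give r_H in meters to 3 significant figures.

r_H ≈ a (m/3M)^(1/3)
    = (3.55 × 10⁸) × (2.14 × 10²² / (3 × 1.02 × 10²⁶))^(1/3)
    = 1.46 × 10⁷ m

1.46 × 10⁷ m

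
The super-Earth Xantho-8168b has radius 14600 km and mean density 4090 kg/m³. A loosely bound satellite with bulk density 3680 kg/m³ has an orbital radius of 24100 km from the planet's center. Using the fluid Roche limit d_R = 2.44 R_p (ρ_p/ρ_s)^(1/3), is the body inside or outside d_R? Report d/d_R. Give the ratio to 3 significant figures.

d_R = 2.44 × (14600 km) × (4090/3680)^(1/3) = 36900 km
d/d_R = (24100) / (36900) = 0.653
Since d/d_R < 1, the body is inside the Roche limit.

inside; d/d_R ≈ 0.653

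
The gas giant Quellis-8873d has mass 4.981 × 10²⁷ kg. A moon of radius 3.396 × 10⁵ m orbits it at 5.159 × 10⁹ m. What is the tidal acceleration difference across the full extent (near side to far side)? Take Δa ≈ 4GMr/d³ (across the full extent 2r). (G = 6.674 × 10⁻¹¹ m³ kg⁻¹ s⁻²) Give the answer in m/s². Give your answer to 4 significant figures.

3.289 × 10⁻⁶ m/s²

a_tidal = 4GMr/d³
        = 4 × (6.674 × 10⁻¹¹) × (4.981 × 10²⁷) × (3.396 × 10⁵) / (5.159 × 10⁹)³
        = 3.289 × 10⁻⁶ m/s²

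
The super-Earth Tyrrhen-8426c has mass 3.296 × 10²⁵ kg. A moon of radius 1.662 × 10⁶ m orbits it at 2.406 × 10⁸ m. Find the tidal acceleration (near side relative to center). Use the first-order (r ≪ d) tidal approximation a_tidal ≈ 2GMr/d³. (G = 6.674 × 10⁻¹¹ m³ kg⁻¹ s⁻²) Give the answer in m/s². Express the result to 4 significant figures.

The tidal stretch is the gradient of GM/d² times the body's extent r, hence the 1/d³ dependence.
Δg = 2GMr/d³
   = 2 × (6.674 × 10⁻¹¹) × (3.296 × 10²⁵) × (1.662 × 10⁶) / (2.406 × 10⁸)³
   = 5.250 × 10⁻⁴ m/s²

5.250 × 10⁻⁴ m/s²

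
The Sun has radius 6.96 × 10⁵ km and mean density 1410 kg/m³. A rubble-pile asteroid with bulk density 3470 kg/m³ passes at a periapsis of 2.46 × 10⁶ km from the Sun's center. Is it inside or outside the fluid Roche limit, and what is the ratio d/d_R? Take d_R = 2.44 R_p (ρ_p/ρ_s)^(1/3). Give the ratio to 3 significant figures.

outside; d/d_R ≈ 1.96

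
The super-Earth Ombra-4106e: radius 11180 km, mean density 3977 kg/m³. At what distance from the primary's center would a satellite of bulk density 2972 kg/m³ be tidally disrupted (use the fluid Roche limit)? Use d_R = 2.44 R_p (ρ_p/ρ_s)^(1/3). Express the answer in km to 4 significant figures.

d_R = 2.44 × 11180 km × (3977/2972)^(1/3)
    = 30060 km

30060 km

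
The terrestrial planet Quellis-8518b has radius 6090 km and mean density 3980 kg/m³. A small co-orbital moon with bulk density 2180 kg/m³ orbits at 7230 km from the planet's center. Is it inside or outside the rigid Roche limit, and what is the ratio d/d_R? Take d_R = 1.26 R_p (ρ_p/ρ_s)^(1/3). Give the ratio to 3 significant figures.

inside; d/d_R ≈ 0.771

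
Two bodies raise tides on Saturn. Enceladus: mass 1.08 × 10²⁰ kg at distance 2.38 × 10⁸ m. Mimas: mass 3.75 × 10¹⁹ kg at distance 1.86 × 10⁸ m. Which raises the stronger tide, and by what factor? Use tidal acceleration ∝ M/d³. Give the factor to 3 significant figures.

Enceladus, by a factor of ≈ 1.37

Compare M/d³ for the two perturbers:
Enceladus: (1.08 × 10²⁰) / (2.38 × 10⁸)³ = 8.011 × 10⁻⁶
Mimas: (3.75 × 10¹⁹) / (1.86 × 10⁸)³ = 5.828 × 10⁻⁶
Ratio (larger/smaller) = 1.37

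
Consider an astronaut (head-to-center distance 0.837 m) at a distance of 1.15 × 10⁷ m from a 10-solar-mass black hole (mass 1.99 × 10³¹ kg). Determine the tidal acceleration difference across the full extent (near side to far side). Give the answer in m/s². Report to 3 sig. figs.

2.92 m/s²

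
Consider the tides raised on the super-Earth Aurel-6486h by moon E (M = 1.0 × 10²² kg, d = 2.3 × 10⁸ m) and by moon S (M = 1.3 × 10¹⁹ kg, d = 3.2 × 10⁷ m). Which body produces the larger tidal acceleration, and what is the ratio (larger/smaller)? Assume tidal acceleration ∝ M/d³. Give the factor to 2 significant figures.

Compare M/d³ for the two perturbers:
Moon E: (1.0 × 10²²) / (2.3 × 10⁸)³ = 8.219 × 10⁻⁴
Moon S: (1.3 × 10¹⁹) / (3.2 × 10⁷)³ = 3.967 × 10⁻⁴
Ratio (larger/smaller) = 2.1

Moon E, by a factor of ≈ 2.1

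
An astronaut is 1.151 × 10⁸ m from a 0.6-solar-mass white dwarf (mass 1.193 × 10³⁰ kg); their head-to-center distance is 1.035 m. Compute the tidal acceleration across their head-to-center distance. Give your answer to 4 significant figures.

Δa = 2GMr/d³
   = 2 × (6.674 × 10⁻¹¹) × (1.193 × 10³⁰) × (1.035) / (1.151 × 10⁸)³
   = 1.081 × 10⁻⁴ m/s²

1.081 × 10⁻⁴ m/s²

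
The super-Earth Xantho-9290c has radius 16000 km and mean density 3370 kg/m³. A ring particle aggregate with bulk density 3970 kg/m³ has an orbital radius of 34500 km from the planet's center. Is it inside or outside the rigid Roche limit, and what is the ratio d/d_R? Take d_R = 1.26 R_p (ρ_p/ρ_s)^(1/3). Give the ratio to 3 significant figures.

outside; d/d_R ≈ 1.81

d_R = 1.26 × (16000 km) × (3370/3970)^(1/3) = 19090 km
d/d_R = (34500) / (19090) = 1.81
Since d/d_R > 1, the body is outside the Roche limit.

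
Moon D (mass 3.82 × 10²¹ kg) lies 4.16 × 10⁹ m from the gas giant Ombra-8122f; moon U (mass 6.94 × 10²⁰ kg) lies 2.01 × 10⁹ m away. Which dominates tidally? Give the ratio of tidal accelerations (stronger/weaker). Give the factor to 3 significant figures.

Moon U, by a factor of ≈ 1.61

Tidal acceleration ∝ M/d³, so compare M/d³ for each.
Moon D: (3.82 × 10²¹) / (4.16 × 10⁹)³ = 5.306 × 10⁻⁸
Moon U: (6.94 × 10²⁰) / (2.01 × 10⁹)³ = 8.546 × 10⁻⁸
Ratio (larger/smaller) = 1.61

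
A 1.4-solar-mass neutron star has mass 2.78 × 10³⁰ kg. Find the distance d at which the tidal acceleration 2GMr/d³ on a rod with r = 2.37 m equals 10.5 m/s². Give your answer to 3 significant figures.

4.38 × 10⁶ m

2GMr/d³ = a_tidal  ⇒  d = (2GMr / a_tidal)^(1/3)
d = (2 × 6.674×10⁻¹¹ × (2.78 × 10³⁰) × (2.37) / (10.5))^(1/3)
  = 4.38 × 10⁶ m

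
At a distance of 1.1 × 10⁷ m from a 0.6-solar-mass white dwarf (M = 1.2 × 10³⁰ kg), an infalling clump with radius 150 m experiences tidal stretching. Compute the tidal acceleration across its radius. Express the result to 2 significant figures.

1.8 × 10¹ m/s²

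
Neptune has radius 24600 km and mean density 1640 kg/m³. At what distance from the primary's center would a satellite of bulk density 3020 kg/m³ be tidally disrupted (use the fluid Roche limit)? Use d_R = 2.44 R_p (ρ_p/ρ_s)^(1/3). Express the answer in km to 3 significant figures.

49000 km

d_R = 2.44 × 24600 km × (1640/3020)^(1/3)
    = 49000 km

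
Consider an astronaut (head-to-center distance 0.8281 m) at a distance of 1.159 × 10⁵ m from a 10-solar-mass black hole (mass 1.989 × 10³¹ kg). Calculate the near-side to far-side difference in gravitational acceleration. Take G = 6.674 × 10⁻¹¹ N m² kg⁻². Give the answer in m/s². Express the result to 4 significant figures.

2.824 × 10⁶ m/s²

Δa = 4GMr/d³
   = 4 × (6.674 × 10⁻¹¹) × (1.989 × 10³¹) × (0.8281) / (1.159 × 10⁵)³
   = 2.824 × 10⁶ m/s²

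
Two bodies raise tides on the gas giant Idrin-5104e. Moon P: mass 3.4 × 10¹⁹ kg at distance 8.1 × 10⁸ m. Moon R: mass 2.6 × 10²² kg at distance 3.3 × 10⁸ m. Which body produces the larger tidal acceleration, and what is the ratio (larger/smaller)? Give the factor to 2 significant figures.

Tidal stretch scales as M/d³; compute that for each body.
Moon P: (3.4 × 10¹⁹) / (8.1 × 10⁸)³ = 6.398 × 10⁻⁸
Moon R: (2.6 × 10²²) / (3.3 × 10⁸)³ = 7.235 × 10⁻⁴
Ratio (larger/smaller) = 11000

Moon R, by a factor of ≈ 11000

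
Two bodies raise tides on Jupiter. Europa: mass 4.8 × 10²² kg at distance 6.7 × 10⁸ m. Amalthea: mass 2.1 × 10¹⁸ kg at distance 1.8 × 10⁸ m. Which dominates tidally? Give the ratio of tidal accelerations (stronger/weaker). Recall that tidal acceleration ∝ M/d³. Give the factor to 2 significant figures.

Europa, by a factor of ≈ 440

The tide-raising term goes as M/d³ (the gradient of a 1/d² field).
Europa: (4.8 × 10²²) / (6.7 × 10⁸)³ = 1.596 × 10⁻⁴
Amalthea: (2.1 × 10¹⁸) / (1.8 × 10⁸)³ = 3.601 × 10⁻⁷
Ratio (larger/smaller) = 440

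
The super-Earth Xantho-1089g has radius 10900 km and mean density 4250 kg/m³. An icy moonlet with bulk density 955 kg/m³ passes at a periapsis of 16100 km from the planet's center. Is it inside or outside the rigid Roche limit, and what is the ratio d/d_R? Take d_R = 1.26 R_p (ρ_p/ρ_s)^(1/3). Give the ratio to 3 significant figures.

inside; d/d_R ≈ 0.713

d_R = 1.26 × (10900 km) × (4250/955)^(1/3) = 22590 km
d/d_R = (16100) / (22590) = 0.713
Since d/d_R < 1, the body is inside the Roche limit.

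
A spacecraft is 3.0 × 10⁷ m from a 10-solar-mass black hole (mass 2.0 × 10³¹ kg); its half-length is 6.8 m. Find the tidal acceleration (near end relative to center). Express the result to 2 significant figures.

6.7 × 10⁻¹ m/s²

Δg = 2GMr/d³
   = 2 × (6.674 × 10⁻¹¹) × (2.0 × 10³¹) × (6.8) / (3.0 × 10⁷)³
   = 6.7 × 10⁻¹ m/s²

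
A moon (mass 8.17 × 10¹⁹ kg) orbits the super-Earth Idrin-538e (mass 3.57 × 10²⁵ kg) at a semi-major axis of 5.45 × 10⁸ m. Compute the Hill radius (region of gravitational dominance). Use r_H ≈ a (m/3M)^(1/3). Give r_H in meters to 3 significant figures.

4.98 × 10⁶ m

r_H ≈ a (m/3M)^(1/3)
    = (5.45 × 10⁸) × (8.17 × 10¹⁹ / (3 × 3.57 × 10²⁵))^(1/3)
    = 4.98 × 10⁶ m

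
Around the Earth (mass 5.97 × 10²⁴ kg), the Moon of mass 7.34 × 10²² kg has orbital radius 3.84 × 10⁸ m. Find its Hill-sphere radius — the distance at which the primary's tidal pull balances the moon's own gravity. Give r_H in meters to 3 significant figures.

r_H ≈ a (m/3M)^(1/3)
    = (3.84 × 10⁸) × (7.34 × 10²² / (3 × 5.97 × 10²⁴))^(1/3)
    = 6.15 × 10⁷ m

6.15 × 10⁷ m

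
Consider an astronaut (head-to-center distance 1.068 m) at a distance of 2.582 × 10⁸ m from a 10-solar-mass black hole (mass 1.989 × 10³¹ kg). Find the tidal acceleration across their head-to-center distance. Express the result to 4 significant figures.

1.647 × 10⁻⁴ m/s²

Δg = 2GMr/d³
   = 2 × (6.674 × 10⁻¹¹) × (1.989 × 10³¹) × (1.068) / (2.582 × 10⁸)³
   = 1.647 × 10⁻⁴ m/s²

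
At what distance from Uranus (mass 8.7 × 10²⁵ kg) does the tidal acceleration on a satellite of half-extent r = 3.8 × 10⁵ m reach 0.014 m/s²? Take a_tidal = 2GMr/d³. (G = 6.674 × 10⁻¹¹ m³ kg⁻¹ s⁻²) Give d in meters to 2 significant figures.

6.8 × 10⁷ m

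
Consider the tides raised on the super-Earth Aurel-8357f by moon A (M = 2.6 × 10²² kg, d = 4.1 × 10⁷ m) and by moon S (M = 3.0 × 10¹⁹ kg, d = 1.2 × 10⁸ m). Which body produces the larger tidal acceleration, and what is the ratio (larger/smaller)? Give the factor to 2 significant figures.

The tide-raising term goes as M/d³ (the gradient of a 1/d² field).
Moon A: (2.6 × 10²²) / (4.1 × 10⁷)³ = 3.772 × 10⁻¹
Moon S: (3.0 × 10¹⁹) / (1.2 × 10⁸)³ = 1.736 × 10⁻⁵
Ratio (larger/smaller) = 22000

Moon A, by a factor of ≈ 22000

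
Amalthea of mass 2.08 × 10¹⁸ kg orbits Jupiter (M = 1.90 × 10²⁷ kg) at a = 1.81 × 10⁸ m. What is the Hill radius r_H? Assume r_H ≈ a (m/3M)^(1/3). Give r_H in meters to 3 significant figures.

r_H ≈ a (m/3M)^(1/3)
    = (1.81 × 10⁸) × (2.08 × 10¹⁸ / (3 × 1.90 × 10²⁷))^(1/3)
    = 1.29 × 10⁵ m

1.29 × 10⁵ m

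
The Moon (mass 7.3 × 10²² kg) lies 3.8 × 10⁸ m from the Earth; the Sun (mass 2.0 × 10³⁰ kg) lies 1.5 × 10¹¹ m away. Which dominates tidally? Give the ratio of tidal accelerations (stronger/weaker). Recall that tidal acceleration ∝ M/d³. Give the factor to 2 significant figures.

The Moon, by a factor of ≈ 2.2

The tide-raising term goes as M/d³ (the gradient of a 1/d² field).
The Moon: (7.3 × 10²²) / (3.8 × 10⁸)³ = 1.330 × 10⁻³
The Sun: (2.0 × 10³⁰) / (1.5 × 10¹¹)³ = 5.926 × 10⁻⁴
Ratio (larger/smaller) = 2.2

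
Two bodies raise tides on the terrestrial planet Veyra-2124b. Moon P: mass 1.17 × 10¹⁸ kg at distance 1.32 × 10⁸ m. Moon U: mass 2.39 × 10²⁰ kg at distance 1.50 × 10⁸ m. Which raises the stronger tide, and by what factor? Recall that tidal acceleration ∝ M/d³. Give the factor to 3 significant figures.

Moon U, by a factor of ≈ 139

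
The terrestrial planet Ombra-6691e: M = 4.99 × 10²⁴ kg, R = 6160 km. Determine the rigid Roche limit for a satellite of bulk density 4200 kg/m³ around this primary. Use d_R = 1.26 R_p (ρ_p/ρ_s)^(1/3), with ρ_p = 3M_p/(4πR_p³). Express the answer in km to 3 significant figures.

ρ_p = 3M_p/(4πR_p³) = 3 × (4.99 × 10²⁴) / (4π × (6.16 × 10⁶ m)³) = 5100 kg/m³
d_R = 1.26 × 6160 km × (5100/4200)^(1/3)
    = 8280 km

8280 km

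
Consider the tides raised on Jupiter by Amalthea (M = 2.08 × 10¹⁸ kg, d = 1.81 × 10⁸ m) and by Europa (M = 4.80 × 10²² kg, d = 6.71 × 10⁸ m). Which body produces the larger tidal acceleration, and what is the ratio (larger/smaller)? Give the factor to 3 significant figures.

Europa, by a factor of ≈ 453

The tide-raising term goes as M/d³ (the gradient of a 1/d² field).
Amalthea: (2.08 × 10¹⁸) / (1.81 × 10⁸)³ = 3.508 × 10⁻⁷
Europa: (4.80 × 10²²) / (6.71 × 10⁸)³ = 1.589 × 10⁻⁴
Ratio (larger/smaller) = 453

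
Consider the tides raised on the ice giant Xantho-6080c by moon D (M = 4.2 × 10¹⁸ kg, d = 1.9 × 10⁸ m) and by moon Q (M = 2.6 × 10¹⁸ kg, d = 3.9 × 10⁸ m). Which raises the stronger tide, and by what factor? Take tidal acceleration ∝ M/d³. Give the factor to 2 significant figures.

Moon D, by a factor of ≈ 14

Compare M/d³ for the two perturbers:
Moon D: (4.2 × 10¹⁸) / (1.9 × 10⁸)³ = 6.123 × 10⁻⁷
Moon Q: (2.6 × 10¹⁸) / (3.9 × 10⁸)³ = 4.383 × 10⁻⁸
Ratio (larger/smaller) = 14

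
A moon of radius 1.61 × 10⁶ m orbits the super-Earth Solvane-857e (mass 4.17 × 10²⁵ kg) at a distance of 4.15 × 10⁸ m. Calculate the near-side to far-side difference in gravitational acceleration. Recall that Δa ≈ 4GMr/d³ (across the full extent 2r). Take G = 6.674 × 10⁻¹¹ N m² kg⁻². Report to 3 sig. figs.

2.51 × 10⁻⁴ m/s²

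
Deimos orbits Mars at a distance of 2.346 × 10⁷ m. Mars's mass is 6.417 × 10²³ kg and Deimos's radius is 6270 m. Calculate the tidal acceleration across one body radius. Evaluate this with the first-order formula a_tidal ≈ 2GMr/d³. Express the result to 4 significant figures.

4.159 × 10⁻⁵ m/s²

Since r ≪ d, expand the inverse-square field across one radius to get the leading 2GMr/d³ term.
Δa = 2GMr/d³
   = 2 × (6.674 × 10⁻¹¹) × (6.417 × 10²³) × (6270) / (2.346 × 10⁷)³
   = 4.159 × 10⁻⁵ m/s²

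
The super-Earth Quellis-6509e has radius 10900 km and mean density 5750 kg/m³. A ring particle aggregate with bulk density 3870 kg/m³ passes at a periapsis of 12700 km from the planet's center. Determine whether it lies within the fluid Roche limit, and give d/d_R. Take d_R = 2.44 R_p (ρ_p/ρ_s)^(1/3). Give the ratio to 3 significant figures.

inside; d/d_R ≈ 0.418

d_R = 2.44 × (10900 km) × (5750/3870)^(1/3) = 30350 km
d/d_R = (12700) / (30350) = 0.418
Since d/d_R < 1, the body is inside the Roche limit.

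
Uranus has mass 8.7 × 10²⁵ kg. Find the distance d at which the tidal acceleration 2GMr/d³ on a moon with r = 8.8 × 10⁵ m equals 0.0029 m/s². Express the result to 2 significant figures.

1.5 × 10⁸ m

2GMr/d³ = a_tidal  ⇒  d = (2GMr / a_tidal)^(1/3)
d = (2 × 6.674×10⁻¹¹ × (8.7 × 10²⁵) × (8.8 × 10⁵) / (0.0029))^(1/3)
  = 1.5 × 10⁸ m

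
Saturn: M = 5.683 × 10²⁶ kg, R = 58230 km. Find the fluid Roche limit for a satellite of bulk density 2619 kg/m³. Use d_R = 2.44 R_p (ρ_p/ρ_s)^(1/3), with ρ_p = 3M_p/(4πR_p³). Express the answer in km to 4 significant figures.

90960 km

ρ_p = 3M_p/(4πR_p³) = 3 × (5.683 × 10²⁶) / (4π × (5.823 × 10⁷ m)³) = 687.1 kg/m³
d_R = 2.44 × 58230 km × (687.1/2619)^(1/3)
    = 90960 km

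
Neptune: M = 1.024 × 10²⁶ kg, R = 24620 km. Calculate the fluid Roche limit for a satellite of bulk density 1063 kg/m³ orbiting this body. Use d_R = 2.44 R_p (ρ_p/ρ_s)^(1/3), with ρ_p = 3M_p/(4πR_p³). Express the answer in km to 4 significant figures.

69390 km

ρ_p = 3M_p/(4πR_p³) = 3 × (1.024 × 10²⁶) / (4π × (2.462 × 10⁷ m)³) = 1638 kg/m³
d_R = 2.44 × 24620 km × (1638/1063)^(1/3)
    = 69390 km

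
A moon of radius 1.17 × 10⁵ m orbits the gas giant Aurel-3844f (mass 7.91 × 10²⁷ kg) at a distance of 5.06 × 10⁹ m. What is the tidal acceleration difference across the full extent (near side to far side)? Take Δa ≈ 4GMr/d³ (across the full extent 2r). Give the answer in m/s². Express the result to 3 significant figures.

Δa = 4GMr/d³
   = 4 × (6.674 × 10⁻¹¹) × (7.91 × 10²⁷) × (1.17 × 10⁵) / (5.06 × 10⁹)³
   = 1.91 × 10⁻⁶ m/s²

1.91 × 10⁻⁶ m/s²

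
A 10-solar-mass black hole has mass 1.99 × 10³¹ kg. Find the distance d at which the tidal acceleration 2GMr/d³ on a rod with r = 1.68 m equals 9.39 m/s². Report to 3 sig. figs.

2GMr/d³ = a_tidal  ⇒  d = (2GMr / a_tidal)^(1/3)
d = (2 × 6.674×10⁻¹¹ × (1.99 × 10³¹) × (1.68) / (9.39))^(1/3)
  = 7.80 × 10⁶ m

7.80 × 10⁶ m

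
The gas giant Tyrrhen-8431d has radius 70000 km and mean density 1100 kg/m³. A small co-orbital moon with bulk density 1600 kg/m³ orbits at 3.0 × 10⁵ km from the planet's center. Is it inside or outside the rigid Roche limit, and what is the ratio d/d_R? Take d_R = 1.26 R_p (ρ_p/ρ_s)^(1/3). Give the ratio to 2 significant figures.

outside; d/d_R ≈ 3.9

d_R = 1.26 × (70000 km) × (1100/1600)^(1/3) = 77840 km
d/d_R = (3.0 × 10⁵) / (77840) = 3.9
Since d/d_R > 1, the body is outside the Roche limit.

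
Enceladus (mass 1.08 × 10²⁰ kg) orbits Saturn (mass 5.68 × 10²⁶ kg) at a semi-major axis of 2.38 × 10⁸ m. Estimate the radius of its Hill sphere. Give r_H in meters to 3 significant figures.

9.49 × 10⁵ m

r_H ≈ a (m/3M)^(1/3)
    = (2.38 × 10⁸) × (1.08 × 10²⁰ / (3 × 5.68 × 10²⁶))^(1/3)
    = 9.49 × 10⁵ m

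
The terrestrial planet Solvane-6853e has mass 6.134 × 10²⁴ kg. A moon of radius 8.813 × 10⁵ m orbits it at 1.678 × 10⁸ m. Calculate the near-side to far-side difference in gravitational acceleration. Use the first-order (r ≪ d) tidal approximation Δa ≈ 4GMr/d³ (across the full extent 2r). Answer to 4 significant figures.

The field gradient is 2GM/d³; across the full diameter 2r the difference is 4GMr/d³.
Δa = 4GMr/d³
   = 4 × (6.674 × 10⁻¹¹) × (6.134 × 10²⁴) × (8.813 × 10⁵) / (1.678 × 10⁸)³
   = 3.054 × 10⁻⁴ m/s²

3.054 × 10⁻⁴ m/s²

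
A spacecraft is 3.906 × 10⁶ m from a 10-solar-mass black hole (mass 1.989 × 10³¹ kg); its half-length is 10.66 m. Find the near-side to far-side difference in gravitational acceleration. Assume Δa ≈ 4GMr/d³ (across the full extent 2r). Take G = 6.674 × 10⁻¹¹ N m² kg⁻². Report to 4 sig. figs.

Δg = 4GMr/d³
   = 4 × (6.674 × 10⁻¹¹) × (1.989 × 10³¹) × (10.66) / (3.906 × 10⁶)³
   = 9.498 × 10² m/s²

9.498 × 10² m/s²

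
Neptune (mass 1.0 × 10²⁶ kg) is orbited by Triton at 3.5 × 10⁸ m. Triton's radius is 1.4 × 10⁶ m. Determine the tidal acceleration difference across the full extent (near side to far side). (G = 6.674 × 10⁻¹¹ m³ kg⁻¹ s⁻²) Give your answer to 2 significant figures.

Δa = 4GMr/d³
   = 4 × (6.674 × 10⁻¹¹) × (1.0 × 10²⁶) × (1.4 × 10⁶) / (3.5 × 10⁸)³
   = 8.7 × 10⁻⁴ m/s²

8.7 × 10⁻⁴ m/s²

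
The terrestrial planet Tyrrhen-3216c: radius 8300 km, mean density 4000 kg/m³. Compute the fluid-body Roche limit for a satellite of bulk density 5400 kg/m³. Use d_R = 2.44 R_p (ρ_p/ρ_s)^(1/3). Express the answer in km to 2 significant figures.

18000 km

d_R = 2.44 × 8300 km × (4000/5400)^(1/3)
    = 18000 km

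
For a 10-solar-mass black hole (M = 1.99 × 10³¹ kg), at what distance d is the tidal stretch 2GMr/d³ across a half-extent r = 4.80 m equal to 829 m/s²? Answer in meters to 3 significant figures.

2GMr/d³ = a_tidal  ⇒  d = (2GMr / a_tidal)^(1/3)
d = (2 × 6.674×10⁻¹¹ × (1.99 × 10³¹) × (4.80) / (829))^(1/3)
  = 2.49 × 10⁶ m

2.49 × 10⁶ m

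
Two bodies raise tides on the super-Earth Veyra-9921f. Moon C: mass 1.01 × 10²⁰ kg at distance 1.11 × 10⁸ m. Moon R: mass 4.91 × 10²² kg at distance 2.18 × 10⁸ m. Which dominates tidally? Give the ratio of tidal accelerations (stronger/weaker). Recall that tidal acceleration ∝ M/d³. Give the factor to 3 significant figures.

The tide-raising term goes as M/d³ (the gradient of a 1/d² field).
Moon C: (1.01 × 10²⁰) / (1.11 × 10⁸)³ = 7.385 × 10⁻⁵
Moon R: (4.91 × 10²²) / (2.18 × 10⁸)³ = 4.739 × 10⁻³
Ratio (larger/smaller) = 64.2

Moon R, by a factor of ≈ 64.2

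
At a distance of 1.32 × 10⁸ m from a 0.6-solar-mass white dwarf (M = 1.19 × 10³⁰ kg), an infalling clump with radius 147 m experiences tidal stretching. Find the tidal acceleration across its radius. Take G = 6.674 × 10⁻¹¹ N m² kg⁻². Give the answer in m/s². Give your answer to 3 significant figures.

1.02 × 10⁻² m/s²

a_tidal = 2GMr/d³
        = 2 × (6.674 × 10⁻¹¹) × (1.19 × 10³⁰) × (147) / (1.32 × 10⁸)³
        = 1.02 × 10⁻² m/s²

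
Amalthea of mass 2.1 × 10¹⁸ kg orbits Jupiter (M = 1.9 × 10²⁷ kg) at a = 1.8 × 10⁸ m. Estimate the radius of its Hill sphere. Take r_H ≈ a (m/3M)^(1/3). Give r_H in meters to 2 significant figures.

1.3 × 10⁵ m

r_H ≈ a (m/3M)^(1/3)
    = (1.8 × 10⁸) × (2.1 × 10¹⁸ / (3 × 1.9 × 10²⁷))^(1/3)
    = 1.3 × 10⁵ m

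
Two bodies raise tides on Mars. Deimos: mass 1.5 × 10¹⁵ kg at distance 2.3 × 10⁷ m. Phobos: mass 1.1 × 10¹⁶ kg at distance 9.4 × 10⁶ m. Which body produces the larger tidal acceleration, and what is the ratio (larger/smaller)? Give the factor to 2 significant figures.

Tidal stretch scales as M/d³; compute that for each body.
Deimos: (1.5 × 10¹⁵) / (2.3 × 10⁷)³ = 1.233 × 10⁻⁷
Phobos: (1.1 × 10¹⁶) / (9.4 × 10⁶)³ = 1.324 × 10⁻⁵
Ratio (larger/smaller) = 110

Phobos, by a factor of ≈ 110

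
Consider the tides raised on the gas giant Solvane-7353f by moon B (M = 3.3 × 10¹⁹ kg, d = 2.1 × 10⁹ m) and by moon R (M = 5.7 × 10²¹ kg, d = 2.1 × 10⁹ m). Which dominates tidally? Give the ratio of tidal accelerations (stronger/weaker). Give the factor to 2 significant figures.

Tidal acceleration ∝ M/d³, so compare M/d³ for each.
Moon B: (3.3 × 10¹⁹) / (2.1 × 10⁹)³ = 3.563 × 10⁻⁹
Moon R: (5.7 × 10²¹) / (2.1 × 10⁹)³ = 6.155 × 10⁻⁷
Ratio (larger/smaller) = 170

Moon R, by a factor of ≈ 170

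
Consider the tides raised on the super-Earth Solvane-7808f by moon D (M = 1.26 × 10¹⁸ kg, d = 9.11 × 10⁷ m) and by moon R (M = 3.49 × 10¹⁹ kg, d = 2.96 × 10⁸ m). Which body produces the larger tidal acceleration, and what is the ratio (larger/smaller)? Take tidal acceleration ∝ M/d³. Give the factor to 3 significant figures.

Moon D, by a factor of ≈ 1.24

The tide-raising term goes as M/d³ (the gradient of a 1/d² field).
Moon D: (1.26 × 10¹⁸) / (9.11 × 10⁷)³ = 1.667 × 10⁻⁶
Moon R: (3.49 × 10¹⁹) / (2.96 × 10⁸)³ = 1.346 × 10⁻⁶
Ratio (larger/smaller) = 1.24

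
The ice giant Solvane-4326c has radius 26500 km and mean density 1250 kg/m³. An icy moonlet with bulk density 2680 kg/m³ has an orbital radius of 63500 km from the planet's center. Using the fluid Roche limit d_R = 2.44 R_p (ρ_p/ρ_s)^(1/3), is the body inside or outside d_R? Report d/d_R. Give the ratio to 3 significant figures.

outside; d/d_R ≈ 1.27

d_R = 2.44 × (26500 km) × (1250/2680)^(1/3) = 50140 km
d/d_R = (63500) / (50140) = 1.27
Since d/d_R > 1, the body is outside the Roche limit.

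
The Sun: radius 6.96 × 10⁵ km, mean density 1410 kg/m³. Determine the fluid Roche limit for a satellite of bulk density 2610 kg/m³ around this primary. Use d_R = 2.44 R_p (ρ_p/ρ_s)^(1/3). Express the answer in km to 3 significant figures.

1.38 × 10⁶ km

d_R = 2.44 × 6.96 × 10⁵ km × (1410/2610)^(1/3)
    = 1.38 × 10⁶ km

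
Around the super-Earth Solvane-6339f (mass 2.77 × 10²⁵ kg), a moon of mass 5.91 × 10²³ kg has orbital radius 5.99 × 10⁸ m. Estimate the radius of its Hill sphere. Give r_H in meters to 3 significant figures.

1.15 × 10⁸ m

r_H ≈ a (m/3M)^(1/3)
    = (5.99 × 10⁸) × (5.91 × 10²³ / (3 × 2.77 × 10²⁵))^(1/3)
    = 1.15 × 10⁸ m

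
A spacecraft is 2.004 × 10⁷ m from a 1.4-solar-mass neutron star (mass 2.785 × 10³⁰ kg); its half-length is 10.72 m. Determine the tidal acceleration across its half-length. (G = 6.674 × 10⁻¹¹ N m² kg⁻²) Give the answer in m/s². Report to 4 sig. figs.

4.952 × 10⁻¹ m/s²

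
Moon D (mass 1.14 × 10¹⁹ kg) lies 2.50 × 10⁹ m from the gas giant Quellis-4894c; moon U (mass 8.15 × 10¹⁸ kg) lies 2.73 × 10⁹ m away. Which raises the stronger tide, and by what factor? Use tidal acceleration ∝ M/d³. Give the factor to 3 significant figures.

Moon D, by a factor of ≈ 1.82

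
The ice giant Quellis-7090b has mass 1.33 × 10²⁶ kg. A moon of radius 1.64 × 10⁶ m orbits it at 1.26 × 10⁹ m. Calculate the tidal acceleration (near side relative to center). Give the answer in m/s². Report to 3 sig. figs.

1.46 × 10⁻⁵ m/s²

Since r ≪ d, expand the inverse-square field across one radius to get the leading 2GMr/d³ term.
Δa = 2GMr/d³
   = 2 × (6.674 × 10⁻¹¹) × (1.33 × 10²⁶) × (1.64 × 10⁶) / (1.26 × 10⁹)³
   = 1.46 × 10⁻⁵ m/s²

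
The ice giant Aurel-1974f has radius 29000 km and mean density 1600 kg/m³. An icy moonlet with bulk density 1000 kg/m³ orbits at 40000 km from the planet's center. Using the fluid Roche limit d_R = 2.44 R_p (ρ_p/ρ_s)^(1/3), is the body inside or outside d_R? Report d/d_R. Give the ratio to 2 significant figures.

d_R = 2.44 × (29000 km) × (1600/1000)^(1/3) = 82760 km
d/d_R = (40000) / (82760) = 0.48
Since d/d_R < 1, the body is inside the Roche limit.

inside; d/d_R ≈ 0.48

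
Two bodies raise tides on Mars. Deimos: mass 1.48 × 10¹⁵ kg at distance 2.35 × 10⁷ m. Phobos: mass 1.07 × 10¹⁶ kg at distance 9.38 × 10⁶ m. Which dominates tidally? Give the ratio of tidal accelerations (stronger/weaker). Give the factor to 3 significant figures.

Phobos, by a factor of ≈ 114

Tidal stretch scales as M/d³; compute that for each body.
Deimos: (1.48 × 10¹⁵) / (2.35 × 10⁷)³ = 1.140 × 10⁻⁷
Phobos: (1.07 × 10¹⁶) / (9.38 × 10⁶)³ = 1.297 × 10⁻⁵
Ratio (larger/smaller) = 114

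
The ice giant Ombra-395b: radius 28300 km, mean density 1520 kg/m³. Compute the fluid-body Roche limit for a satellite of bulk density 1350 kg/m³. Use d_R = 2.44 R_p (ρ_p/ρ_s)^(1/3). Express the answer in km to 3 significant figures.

d_R = 2.44 × 28300 km × (1520/1350)^(1/3)
    = 71800 km

71800 km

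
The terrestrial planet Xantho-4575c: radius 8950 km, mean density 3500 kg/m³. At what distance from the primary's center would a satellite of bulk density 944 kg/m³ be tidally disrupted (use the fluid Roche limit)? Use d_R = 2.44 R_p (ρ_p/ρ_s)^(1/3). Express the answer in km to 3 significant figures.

33800 km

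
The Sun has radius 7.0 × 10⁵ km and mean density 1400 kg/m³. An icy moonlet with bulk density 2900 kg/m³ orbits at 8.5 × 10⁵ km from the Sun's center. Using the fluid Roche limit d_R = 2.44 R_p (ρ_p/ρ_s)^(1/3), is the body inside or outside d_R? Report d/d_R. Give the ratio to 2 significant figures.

d_R = 2.44 × (7.0 × 10⁵ km) × (1400/2900)^(1/3) = 1.340 × 10⁶ km
d/d_R = (8.5 × 10⁵) / (1.340 × 10⁶) = 0.63
Since d/d_R < 1, the body is inside the Roche limit.

inside; d/d_R ≈ 0.63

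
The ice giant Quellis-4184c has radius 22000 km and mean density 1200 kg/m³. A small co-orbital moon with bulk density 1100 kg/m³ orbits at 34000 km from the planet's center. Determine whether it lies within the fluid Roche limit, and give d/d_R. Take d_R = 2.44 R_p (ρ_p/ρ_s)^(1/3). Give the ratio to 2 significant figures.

inside; d/d_R ≈ 0.62

d_R = 2.44 × (22000 km) × (1200/1100)^(1/3) = 55260 km
d/d_R = (34000) / (55260) = 0.62
Since d/d_R < 1, the body is inside the Roche limit.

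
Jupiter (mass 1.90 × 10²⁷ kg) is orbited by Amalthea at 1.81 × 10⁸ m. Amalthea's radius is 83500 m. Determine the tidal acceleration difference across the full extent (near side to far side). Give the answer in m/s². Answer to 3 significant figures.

7.14 × 10⁻³ m/s²

a_tidal = 4GMr/d³
        = 4 × (6.674 × 10⁻¹¹) × (1.90 × 10²⁷) × (83500) / (1.81 × 10⁸)³
        = 7.14 × 10⁻³ m/s²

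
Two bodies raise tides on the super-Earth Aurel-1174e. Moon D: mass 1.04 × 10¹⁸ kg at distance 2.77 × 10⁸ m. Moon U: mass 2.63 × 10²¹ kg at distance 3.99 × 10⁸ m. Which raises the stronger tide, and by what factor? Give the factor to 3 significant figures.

The tide-raising term goes as M/d³ (the gradient of a 1/d² field).
Moon D: (1.04 × 10¹⁸) / (2.77 × 10⁸)³ = 4.893 × 10⁻⁸
Moon U: (2.63 × 10²¹) / (3.99 × 10⁸)³ = 4.140 × 10⁻⁵
Ratio (larger/smaller) = 846

Moon U, by a factor of ≈ 846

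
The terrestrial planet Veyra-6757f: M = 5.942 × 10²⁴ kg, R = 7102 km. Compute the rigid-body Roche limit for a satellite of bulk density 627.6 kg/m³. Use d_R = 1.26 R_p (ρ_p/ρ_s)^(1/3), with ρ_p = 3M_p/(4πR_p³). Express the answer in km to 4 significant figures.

ρ_p = 3M_p/(4πR_p³) = 3 × (5.942 × 10²⁴) / (4π × (7.102 × 10⁶ m)³) = 3960 kg/m³
d_R = 1.26 × 7102 km × (3960/627.6)^(1/3)
    = 16540 km

16540 km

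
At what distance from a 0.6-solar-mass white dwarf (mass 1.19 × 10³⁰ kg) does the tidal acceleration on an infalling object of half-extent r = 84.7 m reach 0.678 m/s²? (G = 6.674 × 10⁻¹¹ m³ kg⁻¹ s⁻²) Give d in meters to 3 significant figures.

2GMr/d³ = a_tidal  ⇒  d = (2GMr / a_tidal)^(1/3)
d = (2 × 6.674×10⁻¹¹ × (1.19 × 10³⁰) × (84.7) / (0.678))^(1/3)
  = 2.71 × 10⁷ m

2.71 × 10⁷ m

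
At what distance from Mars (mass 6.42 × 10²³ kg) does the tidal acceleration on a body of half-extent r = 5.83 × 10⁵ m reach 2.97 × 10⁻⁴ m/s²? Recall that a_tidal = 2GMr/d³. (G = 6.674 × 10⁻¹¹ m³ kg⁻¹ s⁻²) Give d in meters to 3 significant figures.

2GMr/d³ = a_tidal  ⇒  d = (2GMr / a_tidal)^(1/3)
d = (2 × 6.674×10⁻¹¹ × (6.42 × 10²³) × (5.83 × 10⁵) / (2.97 × 10⁻⁴))^(1/3)
  = 5.52 × 10⁷ m

5.52 × 10⁷ m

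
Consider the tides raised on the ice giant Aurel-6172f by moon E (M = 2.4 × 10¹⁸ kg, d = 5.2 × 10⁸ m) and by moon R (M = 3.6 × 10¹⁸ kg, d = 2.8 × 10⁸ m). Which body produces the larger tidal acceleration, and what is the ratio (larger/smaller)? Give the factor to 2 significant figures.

The tide-raising term goes as M/d³ (the gradient of a 1/d² field).
Moon E: (2.4 × 10¹⁸) / (5.2 × 10⁸)³ = 1.707 × 10⁻⁸
Moon R: (3.6 × 10¹⁸) / (2.8 × 10⁸)³ = 1.640 × 10⁻⁷
Ratio (larger/smaller) = 9.6

Moon R, by a factor of ≈ 9.6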